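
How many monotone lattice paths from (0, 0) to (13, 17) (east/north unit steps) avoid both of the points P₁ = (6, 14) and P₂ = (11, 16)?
Number of paths = 78436845

Inclusion–exclusion. Total paths: C(30, 13) = 119759850. Through P₁: C(20, 6)·C(10, 7) = 4651200. Through P₂: C(27, 11)·C(3, 2) = 39113685. Since P₁ is strictly southwest of P₂, a monotone path through both must visit P₁ then P₂; paths through both = C(20, 6)·C(7, 5)·C(3, 2) = 2441880. Avoid both = 119759850 − 4651200 − 39113685 + 2441880 = 78436845.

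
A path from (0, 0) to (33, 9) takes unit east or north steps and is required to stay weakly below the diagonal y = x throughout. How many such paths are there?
Number of paths = 327861625

By the reflection principle (André's argument), the number of monotone paths to (33, 9) with n ≤ m that never go above y = x is C(42, 33) − C(42, 34) = 445891810 − 118030185 = 327861625.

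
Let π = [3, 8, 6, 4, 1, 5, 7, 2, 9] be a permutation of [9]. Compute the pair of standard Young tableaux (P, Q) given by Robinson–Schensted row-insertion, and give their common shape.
P = [1, 2, 5, 7, 9] / [3, 4] / [6] / [8];  Q = [1, 2, 6, 7, 9] / [3, 8] / [4] / [5];  common shape = (5, 2, 1, 1)

Row-insert the values π_1, π_2, … into P one at a time, bumping the leftmost entry strictly greater than the inserted value down to the next row. The recording tableau Q records, in position (i, j), the step at which that cell was added to P.
  Insert 3 (step 1): P = [3];  Q = [1]
  Insert 8 (step 2): P = [3, 8];  Q = [1, 2]
  Insert 6 (step 3): P = [3, 6] / [8];  Q = [1, 2] / [3]
  Insert 4 (step 4): P = [3, 4] / [6] / [8];  Q = [1, 2] / [3] / [4]
  Insert 1 (step 5): P = [1, 4] / [3] / [6] / [8];  Q = [1, 2] / [3] / [4] / [5]
  Insert 5 (step 6): P = [1, 4, 5] / [3] / [6] / [8];  Q = [1, 2, 6] / [3] / [4] / [5]
  Insert 7 (step 7): P = [1, 4, 5, 7] / [3] / [6] / [8];  Q = [1, 2, 6, 7] / [3] / [4] / [5]
  Insert 2 (step 8): P = [1, 2, 5, 7] / [3, 4] / [6] / [8];  Q = [1, 2, 6, 7] / [3, 8] / [4] / [5]
  Insert 9 (step 9): P = [1, 2, 5, 7, 9] / [3, 4] / [6] / [8];  Q = [1, 2, 6, 7, 9] / [3, 8] / [4] / [5]
Final shape: (5, 2, 1, 1).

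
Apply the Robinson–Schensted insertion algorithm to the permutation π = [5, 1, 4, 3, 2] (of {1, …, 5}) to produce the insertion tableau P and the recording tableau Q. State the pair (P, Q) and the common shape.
P = [1, 2] / [3] / [4] / [5];  Q = [1, 3] / [2] / [4] / [5];  common shape = (2, 1, 1, 1)

Row-insert the values π_1, π_2, … into P one at a time, bumping the leftmost entry strictly greater than the inserted value down to the next row. The recording tableau Q records, in position (i, j), the step at which that cell was added to P.
  Insert 5 (step 1): P = [5];  Q = [1]
  Insert 1 (step 2): P = [1] / [5];  Q = [1] / [2]
  Insert 4 (step 3): P = [1, 4] / [5];  Q = [1, 3] / [2]
  Insert 3 (step 4): P = [1, 3] / [4] / [5];  Q = [1, 3] / [2] / [4]
  Insert 2 (step 5): P = [1, 2] / [3] / [4] / [5];  Q = [1, 3] / [2] / [4] / [5]
Final shape: (2, 1, 1, 1).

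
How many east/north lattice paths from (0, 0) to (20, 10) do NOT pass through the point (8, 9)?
Number of paths = 29728985

Total paths from (0, 0) to (20, 10): C(30, 20) = 30045015. Paths through (8, 9): (paths (0, 0) → (8, 9)) × (paths (8, 9) → (20, 10)) = C(17, 8) · C(13, 12) = 24310 · 13 = 316030. Avoidance count = 30045015 − 316030 = 29728985.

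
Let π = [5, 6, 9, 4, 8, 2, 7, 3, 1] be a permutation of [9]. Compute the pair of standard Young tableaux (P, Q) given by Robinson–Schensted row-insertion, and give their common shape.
P = [1, 3, 7] / [2, 6] / [4, 8] / [5] / [9];  Q = [1, 2, 3] / [4, 5] / [6, 7] / [8] / [9];  common shape = (3, 2, 2, 1, 1)

Row-insert the values π_1, π_2, … into P one at a time, bumping the leftmost entry strictly greater than the inserted value down to the next row. The recording tableau Q records, in position (i, j), the step at which that cell was added to P.
  Insert 5 (step 1): P = [5];  Q = [1]
  Insert 6 (step 2): P = [5, 6];  Q = [1, 2]
  Insert 9 (step 3): P = [5, 6, 9];  Q = [1, 2, 3]
  Insert 4 (step 4): P = [4, 6, 9] / [5];  Q = [1, 2, 3] / [4]
  Insert 8 (step 5): P = [4, 6, 8] / [5, 9];  Q = [1, 2, 3] / [4, 5]
  Insert 2 (step 6): P = [2, 6, 8] / [4, 9] / [5];  Q = [1, 2, 3] / [4, 5] / [6]
  Insert 7 (step 7): P = [2, 6, 7] / [4, 8] / [5, 9];  Q = [1, 2, 3] / [4, 5] / [6, 7]
  Insert 3 (step 8): P = [2, 3, 7] / [4, 6] / [5, 8] / [9];  Q = [1, 2, 3] / [4, 5] / [6, 7] / [8]
  Insert 1 (step 9): P = [1, 3, 7] / [2, 6] / [4, 8] / [5] / [9];  Q = [1, 2, 3] / [4, 5] / [6, 7] / [8] / [9]
Final shape: (3, 2, 2, 1, 1).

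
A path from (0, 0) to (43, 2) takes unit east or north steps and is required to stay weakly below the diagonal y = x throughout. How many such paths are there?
Number of paths = 945

By the reflection principle (André's argument), the number of monotone paths to (43, 2) with n ≤ m that never go above y = x is C(45, 43) − C(45, 44) = 990 − 45 = 945.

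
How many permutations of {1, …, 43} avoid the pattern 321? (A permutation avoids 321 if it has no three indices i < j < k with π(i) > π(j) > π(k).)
C_43 = 150853479205085351660700

These 321-avoiding permutations are counted by the Catalan number C_n = (1/(n + 1)) · C(2n, n). For n = 43: C_43 = (1/44) · C(86, 43) = 6637553085023755473070800/44 = 150853479205085351660700.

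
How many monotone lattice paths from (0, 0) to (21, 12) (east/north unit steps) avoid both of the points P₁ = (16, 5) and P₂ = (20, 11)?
Number of paths = 177902862

Inclusion–exclusion. Total paths: C(33, 21) = 354817320. Through P₁: C(21, 16)·C(12, 5) = 16116408. Through P₂: C(31, 20)·C(2, 1) = 169344630. Since P₁ is strictly southwest of P₂, a monotone path through both must visit P₁ then P₂; paths through both = C(21, 16)·C(10, 4)·C(2, 1) = 8546580. Avoid both = 354817320 − 16116408 − 169344630 + 8546580 = 177902862.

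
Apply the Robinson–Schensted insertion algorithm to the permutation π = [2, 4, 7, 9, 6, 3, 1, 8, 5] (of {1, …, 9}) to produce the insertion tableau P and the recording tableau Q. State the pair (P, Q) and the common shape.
P = [1, 3, 5, 8] / [2, 6] / [4, 9] / [7];  Q = [1, 2, 3, 4] / [5, 8] / [6, 9] / [7];  common shape = (4, 2, 2, 1)

Row-insert the values π_1, π_2, … into P one at a time, bumping the leftmost entry strictly greater than the inserted value down to the next row. The recording tableau Q records, in position (i, j), the step at which that cell was added to P.
  Insert 2 (step 1): P = [2];  Q = [1]
  Insert 4 (step 2): P = [2, 4];  Q = [1, 2]
  Insert 7 (step 3): P = [2, 4, 7];  Q = [1, 2, 3]
  Insert 9 (step 4): P = [2, 4, 7, 9];  Q = [1, 2, 3, 4]
  Insert 6 (step 5): P = [2, 4, 6, 9] / [7];  Q = [1, 2, 3, 4] / [5]
  Insert 3 (step 6): P = [2, 3, 6, 9] / [4] / [7];  Q = [1, 2, 3, 4] / [5] / [6]
  Insert 1 (step 7): P = [1, 3, 6, 9] / [2] / [4] / [7];  Q = [1, 2, 3, 4] / [5] / [6] / [7]
  Insert 8 (step 8): P = [1, 3, 6, 8] / [2, 9] / [4] / [7];  Q = [1, 2, 3, 4] / [5, 8] / [6] / [7]
  Insert 5 (step 9): P = [1, 3, 5, 8] / [2, 6] / [4, 9] / [7];  Q = [1, 2, 3, 4] / [5, 8] / [6, 9] / [7]
Final shape: (4, 2, 2, 1).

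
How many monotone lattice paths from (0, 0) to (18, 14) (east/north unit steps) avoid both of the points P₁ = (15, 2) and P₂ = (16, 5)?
Number of paths = 470284445

Inclusion–exclusion. Total paths: C(32, 18) = 471435600. Through P₁: C(17, 15)·C(15, 3) = 61880. Through P₂: C(21, 16)·C(11, 2) = 1119195. Since P₁ is strictly southwest of P₂, a monotone path through both must visit P₁ then P₂; paths through both = C(17, 15)·C(4, 1)·C(11, 2) = 29920. Avoid both = 471435600 − 61880 − 1119195 + 29920 = 470284445.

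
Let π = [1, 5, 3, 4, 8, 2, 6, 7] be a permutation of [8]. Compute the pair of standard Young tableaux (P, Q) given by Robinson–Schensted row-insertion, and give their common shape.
P = [1, 2, 4, 6, 7] / [3, 8] / [5];  Q = [1, 2, 4, 5, 8] / [3, 7] / [6];  common shape = (5, 2, 1)

Row-insert the values π_1, π_2, … into P one at a time, bumping the leftmost entry strictly greater than the inserted value down to the next row. The recording tableau Q records, in position (i, j), the step at which that cell was added to P.
  Insert 1 (step 1): P = [1];  Q = [1]
  Insert 5 (step 2): P = [1, 5];  Q = [1, 2]
  Insert 3 (step 3): P = [1, 3] / [5];  Q = [1, 2] / [3]
  Insert 4 (step 4): P = [1, 3, 4] / [5];  Q = [1, 2, 4] / [3]
  Insert 8 (step 5): P = [1, 3, 4, 8] / [5];  Q = [1, 2, 4, 5] / [3]
  Insert 2 (step 6): P = [1, 2, 4, 8] / [3] / [5];  Q = [1, 2, 4, 5] / [3] / [6]
  Insert 6 (step 7): P = [1, 2, 4, 6] / [3, 8] / [5];  Q = [1, 2, 4, 5] / [3, 7] / [6]
  Insert 7 (step 8): P = [1, 2, 4, 6, 7] / [3, 8] / [5];  Q = [1, 2, 4, 5, 8] / [3, 7] / [6]
Final shape: (5, 2, 1).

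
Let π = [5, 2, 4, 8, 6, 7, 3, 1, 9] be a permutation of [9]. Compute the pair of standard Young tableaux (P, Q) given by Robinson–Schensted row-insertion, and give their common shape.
P = [1, 3, 6, 7, 9] / [2, 8] / [4] / [5];  Q = [1, 3, 4, 6, 9] / [2, 5] / [7] / [8];  common shape = (5, 2, 1, 1)

Row-insert the values π_1, π_2, … into P one at a time, bumping the leftmost entry strictly greater than the inserted value down to the next row. The recording tableau Q records, in position (i, j), the step at which that cell was added to P.
  Insert 5 (step 1): P = [5];  Q = [1]
  Insert 2 (step 2): P = [2] / [5];  Q = [1] / [2]
  Insert 4 (step 3): P = [2, 4] / [5];  Q = [1, 3] / [2]
  Insert 8 (step 4): P = [2, 4, 8] / [5];  Q = [1, 3, 4] / [2]
  Insert 6 (step 5): P = [2, 4, 6] / [5, 8];  Q = [1, 3, 4] / [2, 5]
  Insert 7 (step 6): P = [2, 4, 6, 7] / [5, 8];  Q = [1, 3, 4, 6] / [2, 5]
  Insert 3 (step 7): P = [2, 3, 6, 7] / [4, 8] / [5];  Q = [1, 3, 4, 6] / [2, 5] / [7]
  Insert 1 (step 8): P = [1, 3, 6, 7] / [2, 8] / [4] / [5];  Q = [1, 3, 4, 6] / [2, 5] / [7] / [8]
  Insert 9 (step 9): P = [1, 3, 6, 7, 9] / [2, 8] / [4] / [5];  Q = [1, 3, 4, 6, 9] / [2, 5] / [7] / [8]
Final shape: (5, 2, 1, 1).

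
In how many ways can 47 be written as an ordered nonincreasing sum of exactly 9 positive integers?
p(47, 9 parts) = 10156

Partitions of n into exactly k parts are in bijection with partitions of n − k into at most k parts (subtract 1 from each part). So p(47, exactly 9) = p(38, parts ≤ 9). Computing via the recurrence p(m, j) = p(m, j−1) + p(m−j, j) gives 10156.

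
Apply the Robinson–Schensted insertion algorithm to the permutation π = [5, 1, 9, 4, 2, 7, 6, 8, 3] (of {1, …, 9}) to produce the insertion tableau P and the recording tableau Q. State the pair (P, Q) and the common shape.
P = [1, 2, 3, 8] / [4, 6] / [5, 7] / [9];  Q = [1, 3, 6, 8] / [2, 4] / [5, 7] / [9];  common shape = (4, 2, 2, 1)

Row-insert the values π_1, π_2, … into P one at a time, bumping the leftmost entry strictly greater than the inserted value down to the next row. The recording tableau Q records, in position (i, j), the step at which that cell was added to P.
  Insert 5 (step 1): P = [5];  Q = [1]
  Insert 1 (step 2): P = [1] / [5];  Q = [1] / [2]
  Insert 9 (step 3): P = [1, 9] / [5];  Q = [1, 3] / [2]
  Insert 4 (step 4): P = [1, 4] / [5, 9];  Q = [1, 3] / [2, 4]
  Insert 2 (step 5): P = [1, 2] / [4, 9] / [5];  Q = [1, 3] / [2, 4] / [5]
  Insert 7 (step 6): P = [1, 2, 7] / [4, 9] / [5];  Q = [1, 3, 6] / [2, 4] / [5]
  Insert 6 (step 7): P = [1, 2, 6] / [4, 7] / [5, 9];  Q = [1, 3, 6] / [2, 4] / [5, 7]
  Insert 8 (step 8): P = [1, 2, 6, 8] / [4, 7] / [5, 9];  Q = [1, 3, 6, 8] / [2, 4] / [5, 7]
  Insert 3 (step 9): P = [1, 2, 3, 8] / [4, 6] / [5, 7] / [9];  Q = [1, 3, 6, 8] / [2, 4] / [5, 7] / [9]
Final shape: (4, 2, 2, 1).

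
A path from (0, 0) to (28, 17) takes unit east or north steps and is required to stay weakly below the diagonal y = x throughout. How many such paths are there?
Number of paths = 456442180920

By the reflection principle (André's argument), the number of monotone paths to (28, 17) with n ≤ m that never go above y = x is C(45, 28) − C(45, 29) = 1103068603890 − 646626422970 = 456442180920.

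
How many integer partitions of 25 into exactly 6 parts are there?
p(25, 6 parts) = 235

Partitions of n into exactly k parts are in bijection with partitions of n − k into at most k parts (subtract 1 from each part). So p(25, exactly 6) = p(19, parts ≤ 6). Computing via the recurrence p(m, j) = p(m, j−1) + p(m−j, j) gives 235.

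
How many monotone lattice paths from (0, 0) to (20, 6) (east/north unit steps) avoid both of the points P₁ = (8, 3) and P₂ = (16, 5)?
Number of paths = 90535

Inclusion–exclusion. Total paths: C(26, 20) = 230230. Through P₁: C(11, 8)·C(15, 12) = 75075. Through P₂: C(21, 16)·C(5, 4) = 101745. Since P₁ is strictly southwest of P₂, a monotone path through both must visit P₁ then P₂; paths through both = C(11, 8)·C(10, 8)·C(5, 4) = 37125. Avoid both = 230230 − 75075 − 101745 + 37125 = 90535.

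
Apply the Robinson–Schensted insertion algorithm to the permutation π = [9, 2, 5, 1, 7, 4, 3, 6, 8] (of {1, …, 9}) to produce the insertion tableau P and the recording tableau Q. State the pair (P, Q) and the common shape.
P = [1, 3, 6, 8] / [2, 4, 7] / [5] / [9];  Q = [1, 3, 5, 9] / [2, 6, 8] / [4] / [7];  common shape = (4, 3, 1, 1)

Row-insert the values π_1, π_2, … into P one at a time, bumping the leftmost entry strictly greater than the inserted value down to the next row. The recording tableau Q records, in position (i, j), the step at which that cell was added to P.
  Insert 9 (step 1): P = [9];  Q = [1]
  Insert 2 (step 2): P = [2] / [9];  Q = [1] / [2]
  Insert 5 (step 3): P = [2, 5] / [9];  Q = [1, 3] / [2]
  Insert 1 (step 4): P = [1, 5] / [2] / [9];  Q = [1, 3] / [2] / [4]
  Insert 7 (step 5): P = [1, 5, 7] / [2] / [9];  Q = [1, 3, 5] / [2] / [4]
  Insert 4 (step 6): P = [1, 4, 7] / [2, 5] / [9];  Q = [1, 3, 5] / [2, 6] / [4]
  Insert 3 (step 7): P = [1, 3, 7] / [2, 4] / [5] / [9];  Q = [1, 3, 5] / [2, 6] / [4] / [7]
  Insert 6 (step 8): P = [1, 3, 6] / [2, 4, 7] / [5] / [9];  Q = [1, 3, 5] / [2, 6, 8] / [4] / [7]
  Insert 8 (step 9): P = [1, 3, 6, 8] / [2, 4, 7] / [5] / [9];  Q = [1, 3, 5, 9] / [2, 6, 8] / [4] / [7]
Final shape: (4, 3, 1, 1).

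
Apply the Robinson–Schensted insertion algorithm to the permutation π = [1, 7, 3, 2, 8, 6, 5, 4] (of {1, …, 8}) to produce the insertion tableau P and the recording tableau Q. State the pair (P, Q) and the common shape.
P = [1, 2, 4] / [3, 5] / [6, 8] / [7];  Q = [1, 2, 5] / [3, 6] / [4, 7] / [8];  common shape = (3, 2, 2, 1)

Row-insert the values π_1, π_2, … into P one at a time, bumping the leftmost entry strictly greater than the inserted value down to the next row. The recording tableau Q records, in position (i, j), the step at which that cell was added to P.
  Insert 1 (step 1): P = [1];  Q = [1]
  Insert 7 (step 2): P = [1, 7];  Q = [1, 2]
  Insert 3 (step 3): P = [1, 3] / [7];  Q = [1, 2] / [3]
  Insert 2 (step 4): P = [1, 2] / [3] / [7];  Q = [1, 2] / [3] / [4]
  Insert 8 (step 5): P = [1, 2, 8] / [3] / [7];  Q = [1, 2, 5] / [3] / [4]
  Insert 6 (step 6): P = [1, 2, 6] / [3, 8] / [7];  Q = [1, 2, 5] / [3, 6] / [4]
  Insert 5 (step 7): P = [1, 2, 5] / [3, 6] / [7, 8];  Q = [1, 2, 5] / [3, 6] / [4, 7]
  Insert 4 (step 8): P = [1, 2, 4] / [3, 5] / [6, 8] / [7];  Q = [1, 2, 5] / [3, 6] / [4, 7] / [8]
Final shape: (3, 2, 2, 1).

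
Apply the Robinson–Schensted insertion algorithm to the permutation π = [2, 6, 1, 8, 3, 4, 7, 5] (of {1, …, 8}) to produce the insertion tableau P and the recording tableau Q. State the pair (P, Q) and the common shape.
P = [1, 3, 4, 5] / [2, 6, 7] / [8];  Q = [1, 2, 4, 7] / [3, 5, 6] / [8];  common shape = (4, 3, 1)

Row-insert the values π_1, π_2, … into P one at a time, bumping the leftmost entry strictly greater than the inserted value down to the next row. The recording tableau Q records, in position (i, j), the step at which that cell was added to P.
  Insert 2 (step 1): P = [2];  Q = [1]
  Insert 6 (step 2): P = [2, 6];  Q = [1, 2]
  Insert 1 (step 3): P = [1, 6] / [2];  Q = [1, 2] / [3]
  Insert 8 (step 4): P = [1, 6, 8] / [2];  Q = [1, 2, 4] / [3]
  Insert 3 (step 5): P = [1, 3, 8] / [2, 6];  Q = [1, 2, 4] / [3, 5]
  Insert 4 (step 6): P = [1, 3, 4] / [2, 6, 8];  Q = [1, 2, 4] / [3, 5, 6]
  Insert 7 (step 7): P = [1, 3, 4, 7] / [2, 6, 8];  Q = [1, 2, 4, 7] / [3, 5, 6]
  Insert 5 (step 8): P = [1, 3, 4, 5] / [2, 6, 7] / [8];  Q = [1, 2, 4, 7] / [3, 5, 6] / [8]
Final shape: (4, 3, 1).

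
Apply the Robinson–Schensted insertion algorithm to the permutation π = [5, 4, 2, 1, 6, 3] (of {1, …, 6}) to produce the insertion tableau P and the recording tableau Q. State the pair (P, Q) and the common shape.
P = [1, 3] / [2, 6] / [4] / [5];  Q = [1, 5] / [2, 6] / [3] / [4];  common shape = (2, 2, 1, 1)

Row-insert the values π_1, π_2, … into P one at a time, bumping the leftmost entry strictly greater than the inserted value down to the next row. The recording tableau Q records, in position (i, j), the step at which that cell was added to P.
  Insert 5 (step 1): P = [5];  Q = [1]
  Insert 4 (step 2): P = [4] / [5];  Q = [1] / [2]
  Insert 2 (step 3): P = [2] / [4] / [5];  Q = [1] / [2] / [3]
  Insert 1 (step 4): P = [1] / [2] / [4] / [5];  Q = [1] / [2] / [3] / [4]
  Insert 6 (step 5): P = [1, 6] / [2] / [4] / [5];  Q = [1, 5] / [2] / [3] / [4]
  Insert 3 (step 6): P = [1, 3] / [2, 6] / [4] / [5];  Q = [1, 5] / [2, 6] / [3] / [4]
Final shape: (2, 2, 1, 1).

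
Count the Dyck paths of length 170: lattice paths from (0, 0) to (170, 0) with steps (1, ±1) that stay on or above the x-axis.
C_85 = 1063353702922273835973036658043476458723103404520

These Dyck paths are counted by the Catalan number C_n = (1/(n + 1)) · C(2n, n). For n = 85: C_85 = (1/86) · C(170, 85) = 91448418451315549893681152591738975450186892788720/86 = 1063353702922273835973036658043476458723103404520.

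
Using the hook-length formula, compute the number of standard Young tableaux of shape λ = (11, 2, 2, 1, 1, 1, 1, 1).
# SYT of shape (11, 2, 2, 1, 1, 1, 1, 1) = 2309450

Hook-length formula: f^λ = n! / Π hook(c), product over all cells c of the Young diagram. For λ = (11, 2, 2, 1, 1, 1, 1, 1), n = 20 boxes. Hook lengths by row (left-to-right, top-to-bottom): [18, 12, 9, 8, 7, 6, 5, 4, 3, 2, 1]; [8, 2]; [7, 1]; [5]; [4]; [3]; [2]; [1]. Product of hooks = 1053455155200. So f^λ = 20! / 1053455155200 = 2432902008176640000 / 1053455155200 = 2309450.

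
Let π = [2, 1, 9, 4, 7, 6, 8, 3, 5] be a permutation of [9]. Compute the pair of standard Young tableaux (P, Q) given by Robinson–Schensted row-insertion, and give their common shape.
P = [1, 3, 5, 8] / [2, 4, 6] / [7] / [9];  Q = [1, 3, 5, 7] / [2, 4, 9] / [6] / [8];  common shape = (4, 3, 1, 1)

Row-insert the values π_1, π_2, … into P one at a time, bumping the leftmost entry strictly greater than the inserted value down to the next row. The recording tableau Q records, in position (i, j), the step at which that cell was added to P.
  Insert 2 (step 1): P = [2];  Q = [1]
  Insert 1 (step 2): P = [1] / [2];  Q = [1] / [2]
  Insert 9 (step 3): P = [1, 9] / [2];  Q = [1, 3] / [2]
  Insert 4 (step 4): P = [1, 4] / [2, 9];  Q = [1, 3] / [2, 4]
  Insert 7 (step 5): P = [1, 4, 7] / [2, 9];  Q = [1, 3, 5] / [2, 4]
  Insert 6 (step 6): P = [1, 4, 6] / [2, 7] / [9];  Q = [1, 3, 5] / [2, 4] / [6]
  Insert 8 (step 7): P = [1, 4, 6, 8] / [2, 7] / [9];  Q = [1, 3, 5, 7] / [2, 4] / [6]
  Insert 3 (step 8): P = [1, 3, 6, 8] / [2, 4] / [7] / [9];  Q = [1, 3, 5, 7] / [2, 4] / [6] / [8]
  Insert 5 (step 9): P = [1, 3, 5, 8] / [2, 4, 6] / [7] / [9];  Q = [1, 3, 5, 7] / [2, 4, 9] / [6] / [8]
Final shape: (4, 3, 1, 1).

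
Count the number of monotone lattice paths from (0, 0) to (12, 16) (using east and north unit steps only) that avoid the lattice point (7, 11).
Number of paths = 22402107

Total paths from (0, 0) to (12, 16): C(28, 12) = 30421755. Paths through (7, 11): (paths (0, 0) → (7, 11)) × (paths (7, 11) → (12, 16)) = C(18, 7) · C(10, 5) = 31824 · 252 = 8019648. Avoidance count = 30421755 − 8019648 = 22402107.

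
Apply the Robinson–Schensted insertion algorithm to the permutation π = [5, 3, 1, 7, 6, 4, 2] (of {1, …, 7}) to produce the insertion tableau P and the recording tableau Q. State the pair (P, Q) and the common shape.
P = [1, 2] / [3, 4] / [5, 6] / [7];  Q = [1, 4] / [2, 5] / [3, 6] / [7];  common shape = (2, 2, 2, 1)

Row-insert the values π_1, π_2, … into P one at a time, bumping the leftmost entry strictly greater than the inserted value down to the next row. The recording tableau Q records, in position (i, j), the step at which that cell was added to P.
  Insert 5 (step 1): P = [5];  Q = [1]
  Insert 3 (step 2): P = [3] / [5];  Q = [1] / [2]
  Insert 1 (step 3): P = [1] / [3] / [5];  Q = [1] / [2] / [3]
  Insert 7 (step 4): P = [1, 7] / [3] / [5];  Q = [1, 4] / [2] / [3]
  Insert 6 (step 5): P = [1, 6] / [3, 7] / [5];  Q = [1, 4] / [2, 5] / [3]
  Insert 4 (step 6): P = [1, 4] / [3, 6] / [5, 7];  Q = [1, 4] / [2, 5] / [3, 6]
  Insert 2 (step 7): P = [1, 2] / [3, 4] / [5, 6] / [7];  Q = [1, 4] / [2, 5] / [3, 6] / [7]
Final shape: (2, 2, 2, 1).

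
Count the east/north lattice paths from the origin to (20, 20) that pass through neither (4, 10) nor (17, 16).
Number of paths = 92641942855

Inclusion–exclusion. Total paths: C(40, 20) = 137846528820. Through P₁: C(14, 4)·C(26, 16) = 5317046735. Through P₂: C(33, 17)·C(7, 3) = 40838108850. Since P₁ is strictly southwest of P₂, a monotone path through both must visit P₁ then P₂; paths through both = C(14, 4)·C(19, 13)·C(7, 3) = 950569620. Avoid both = 137846528820 − 5317046735 − 40838108850 + 950569620 = 92641942855.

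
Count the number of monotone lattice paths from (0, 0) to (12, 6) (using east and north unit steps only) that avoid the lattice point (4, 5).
Number of paths = 17430

Total paths from (0, 0) to (12, 6): C(18, 12) = 18564. Paths through (4, 5): (paths (0, 0) → (4, 5)) × (paths (4, 5) → (12, 6)) = C(9, 4) · C(9, 8) = 126 · 9 = 1134. Avoidance count = 18564 − 1134 = 17430.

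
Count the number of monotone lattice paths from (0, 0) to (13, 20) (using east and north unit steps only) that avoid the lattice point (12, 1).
Number of paths = 573166180

Total paths from (0, 0) to (13, 20): C(33, 13) = 573166440. Paths through (12, 1): (paths (0, 0) → (12, 1)) × (paths (12, 1) → (13, 20)) = C(13, 12) · C(20, 1) = 13 · 20 = 260. Avoidance count = 573166440 − 260 = 573166180.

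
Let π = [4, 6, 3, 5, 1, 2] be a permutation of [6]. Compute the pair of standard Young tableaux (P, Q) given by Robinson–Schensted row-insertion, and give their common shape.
P = [1, 2] / [3, 5] / [4, 6];  Q = [1, 2] / [3, 4] / [5, 6];  common shape = (2, 2, 2)

Row-insert the values π_1, π_2, … into P one at a time, bumping the leftmost entry strictly greater than the inserted value down to the next row. The recording tableau Q records, in position (i, j), the step at which that cell was added to P.
  Insert 4 (step 1): P = [4];  Q = [1]
  Insert 6 (step 2): P = [4, 6];  Q = [1, 2]
  Insert 3 (step 3): P = [3, 6] / [4];  Q = [1, 2] / [3]
  Insert 5 (step 4): P = [3, 5] / [4, 6];  Q = [1, 2] / [3, 4]
  Insert 1 (step 5): P = [1, 5] / [3, 6] / [4];  Q = [1, 2] / [3, 4] / [5]
  Insert 2 (step 6): P = [1, 2] / [3, 5] / [4, 6];  Q = [1, 2] / [3, 4] / [5, 6]
Final shape: (2, 2, 2).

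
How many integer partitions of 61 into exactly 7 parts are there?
p(61, 7 parts) = 26226

Partitions of n into exactly k parts are in bijection with partitions of n − k into at most k parts (subtract 1 from each part). So p(61, exactly 7) = p(54, parts ≤ 7). Computing via the recurrence p(m, j) = p(m, j−1) + p(m−j, j) gives 26226.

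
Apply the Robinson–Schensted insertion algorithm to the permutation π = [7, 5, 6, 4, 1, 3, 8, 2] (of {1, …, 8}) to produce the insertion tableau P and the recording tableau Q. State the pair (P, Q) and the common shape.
P = [1, 2, 8] / [3, 6] / [4] / [5] / [7];  Q = [1, 3, 7] / [2, 6] / [4] / [5] / [8];  common shape = (3, 2, 1, 1, 1)

Row-insert the values π_1, π_2, … into P one at a time, bumping the leftmost entry strictly greater than the inserted value down to the next row. The recording tableau Q records, in position (i, j), the step at which that cell was added to P.
  Insert 7 (step 1): P = [7];  Q = [1]
  Insert 5 (step 2): P = [5] / [7];  Q = [1] / [2]
  Insert 6 (step 3): P = [5, 6] / [7];  Q = [1, 3] / [2]
  Insert 4 (step 4): P = [4, 6] / [5] / [7];  Q = [1, 3] / [2] / [4]
  Insert 1 (step 5): P = [1, 6] / [4] / [5] / [7];  Q = [1, 3] / [2] / [4] / [5]
  Insert 3 (step 6): P = [1, 3] / [4, 6] / [5] / [7];  Q = [1, 3] / [2, 6] / [4] / [5]
  Insert 8 (step 7): P = [1, 3, 8] / [4, 6] / [5] / [7];  Q = [1, 3, 7] / [2, 6] / [4] / [5]
  Insert 2 (step 8): P = [1, 2, 8] / [3, 6] / [4] / [5] / [7];  Q = [1, 3, 7] / [2, 6] / [4] / [5] / [8]
Final shape: (3, 2, 1, 1, 1).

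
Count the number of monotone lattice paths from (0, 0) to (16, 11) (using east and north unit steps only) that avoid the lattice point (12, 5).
Number of paths = 11738415

Total paths from (0, 0) to (16, 11): C(27, 16) = 13037895. Paths through (12, 5): (paths (0, 0) → (12, 5)) × (paths (12, 5) → (16, 11)) = C(17, 12) · C(10, 4) = 6188 · 210 = 1299480. Avoidance count = 13037895 − 1299480 = 11738415.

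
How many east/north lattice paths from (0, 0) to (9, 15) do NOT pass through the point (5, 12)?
Number of paths = 1090924

Total paths from (0, 0) to (9, 15): C(24, 9) = 1307504. Paths through (5, 12): (paths (0, 0) → (5, 12)) × (paths (5, 12) → (9, 15)) = C(17, 5) · C(7, 4) = 6188 · 35 = 216580. Avoidance count = 1307504 − 216580 = 1090924.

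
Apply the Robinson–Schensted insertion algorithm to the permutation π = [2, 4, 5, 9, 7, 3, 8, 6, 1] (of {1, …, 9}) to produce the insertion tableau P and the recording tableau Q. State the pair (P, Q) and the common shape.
P = [1, 3, 5, 6, 8] / [2, 7] / [4] / [9];  Q = [1, 2, 3, 4, 7] / [5, 8] / [6] / [9];  common shape = (5, 2, 1, 1)

Row-insert the values π_1, π_2, … into P one at a time, bumping the leftmost entry strictly greater than the inserted value down to the next row. The recording tableau Q records, in position (i, j), the step at which that cell was added to P.
  Insert 2 (step 1): P = [2];  Q = [1]
  Insert 4 (step 2): P = [2, 4];  Q = [1, 2]
  Insert 5 (step 3): P = [2, 4, 5];  Q = [1, 2, 3]
  Insert 9 (step 4): P = [2, 4, 5, 9];  Q = [1, 2, 3, 4]
  Insert 7 (step 5): P = [2, 4, 5, 7] / [9];  Q = [1, 2, 3, 4] / [5]
  Insert 3 (step 6): P = [2, 3, 5, 7] / [4] / [9];  Q = [1, 2, 3, 4] / [5] / [6]
  Insert 8 (step 7): P = [2, 3, 5, 7, 8] / [4] / [9];  Q = [1, 2, 3, 4, 7] / [5] / [6]
  Insert 6 (step 8): P = [2, 3, 5, 6, 8] / [4, 7] / [9];  Q = [1, 2, 3, 4, 7] / [5, 8] / [6]
  Insert 1 (step 9): P = [1, 3, 5, 6, 8] / [2, 7] / [4] / [9];  Q = [1, 2, 3, 4, 7] / [5, 8] / [6] / [9]
Final shape: (5, 2, 1, 1).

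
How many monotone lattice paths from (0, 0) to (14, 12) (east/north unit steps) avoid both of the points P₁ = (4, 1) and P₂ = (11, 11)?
Number of paths = 5461352

Inclusion–exclusion. Total paths: C(26, 14) = 9657700. Through P₁: C(5, 4)·C(21, 10) = 1763580. Through P₂: C(22, 11)·C(4, 3) = 2821728. Since P₁ is strictly southwest of P₂, a monotone path through both must visit P₁ then P₂; paths through both = C(5, 4)·C(17, 7)·C(4, 3) = 388960. Avoid both = 9657700 − 1763580 − 2821728 + 388960 = 5461352.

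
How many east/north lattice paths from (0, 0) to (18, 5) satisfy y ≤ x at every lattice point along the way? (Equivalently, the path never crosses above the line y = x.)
Number of paths = 24794

By the reflection principle (André's argument), the number of monotone paths to (18, 5) with n ≤ m that never go above y = x is C(23, 18) − C(23, 19) = 33649 − 8855 = 24794.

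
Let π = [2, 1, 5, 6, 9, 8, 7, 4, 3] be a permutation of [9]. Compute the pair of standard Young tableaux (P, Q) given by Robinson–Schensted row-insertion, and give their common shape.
P = [1, 3, 6, 7] / [2, 4] / [5] / [8] / [9];  Q = [1, 3, 4, 5] / [2, 6] / [7] / [8] / [9];  common shape = (4, 2, 1, 1, 1)

Row-insert the values π_1, π_2, … into P one at a time, bumping the leftmost entry strictly greater than the inserted value down to the next row. The recording tableau Q records, in position (i, j), the step at which that cell was added to P.
  Insert 2 (step 1): P = [2];  Q = [1]
  Insert 1 (step 2): P = [1] / [2];  Q = [1] / [2]
  Insert 5 (step 3): P = [1, 5] / [2];  Q = [1, 3] / [2]
  Insert 6 (step 4): P = [1, 5, 6] / [2];  Q = [1, 3, 4] / [2]
  Insert 9 (step 5): P = [1, 5, 6, 9] / [2];  Q = [1, 3, 4, 5] / [2]
  Insert 8 (step 6): P = [1, 5, 6, 8] / [2, 9];  Q = [1, 3, 4, 5] / [2, 6]
  Insert 7 (step 7): P = [1, 5, 6, 7] / [2, 8] / [9];  Q = [1, 3, 4, 5] / [2, 6] / [7]
  Insert 4 (step 8): P = [1, 4, 6, 7] / [2, 5] / [8] / [9];  Q = [1, 3, 4, 5] / [2, 6] / [7] / [8]
  Insert 3 (step 9): P = [1, 3, 6, 7] / [2, 4] / [5] / [8] / [9];  Q = [1, 3, 4, 5] / [2, 6] / [7] / [8] / [9]
Final shape: (4, 2, 1, 1, 1).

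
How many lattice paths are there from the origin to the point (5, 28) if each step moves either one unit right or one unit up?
Number of paths = 237336

A monotone lattice path from (0, 0) to (5, 28) consists of 5 east steps and 28 north steps in some order, so it is determined by which 5 of the 33 steps are east. The count is C(33, 5) = 237336.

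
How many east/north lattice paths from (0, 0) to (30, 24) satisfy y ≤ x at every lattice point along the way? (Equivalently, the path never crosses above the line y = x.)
Number of paths = 316729578421620

By the reflection principle (André's argument), the number of monotone paths to (30, 24) with n ≤ m that never go above y = x is C(54, 30) − C(54, 31) = 1402659561581460 − 1085929983159840 = 316729578421620.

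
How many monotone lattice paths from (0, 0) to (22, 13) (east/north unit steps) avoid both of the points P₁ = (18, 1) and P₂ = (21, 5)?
Number of paths = 1475717185

Inclusion–exclusion. Total paths: C(35, 22) = 1476337800. Through P₁: C(19, 18)·C(16, 4) = 34580. Through P₂: C(26, 21)·C(9, 1) = 592020. Since P₁ is strictly southwest of P₂, a monotone path through both must visit P₁ then P₂; paths through both = C(19, 18)·C(7, 3)·C(9, 1) = 5985. Avoid both = 1476337800 − 34580 − 592020 + 5985 = 1475717185.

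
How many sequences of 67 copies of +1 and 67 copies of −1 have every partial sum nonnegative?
C_67 = 22033725021956517463358552614056949950

These ballot sequences are counted by the Catalan number C_n = (1/(n + 1)) · C(2n, n). For n = 67: C_67 = (1/68) · C(134, 67) = 1498293301493043187508381577755872596600/68 = 22033725021956517463358552614056949950.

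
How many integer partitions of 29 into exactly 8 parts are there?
p(29, 8 parts) = 525

Partitions of n into exactly k parts are in bijection with partitions of n − k into at most k parts (subtract 1 from each part). So p(29, exactly 8) = p(21, parts ≤ 8). Computing via the recurrence p(m, j) = p(m, j−1) + p(m−j, j) gives 525.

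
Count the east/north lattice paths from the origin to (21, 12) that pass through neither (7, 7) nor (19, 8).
Number of paths = 282278139

Inclusion–exclusion. Total paths: C(33, 21) = 354817320. Through P₁: C(14, 7)·C(19, 14) = 39907296. Through P₂: C(27, 19)·C(6, 2) = 33301125. Since P₁ is strictly southwest of P₂, a monotone path through both must visit P₁ then P₂; paths through both = C(14, 7)·C(13, 12)·C(6, 2) = 669240. Avoid both = 354817320 − 39907296 − 33301125 + 669240 = 282278139.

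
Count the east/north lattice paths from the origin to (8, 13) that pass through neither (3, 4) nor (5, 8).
Number of paths = 90748

Inclusion–exclusion. Total paths: C(21, 8) = 203490. Through P₁: C(7, 3)·C(14, 5) = 70070. Through P₂: C(13, 5)·C(8, 3) = 72072. Since P₁ is strictly southwest of P₂, a monotone path through both must visit P₁ then P₂; paths through both = C(7, 3)·C(6, 2)·C(8, 3) = 29400. Avoid both = 203490 − 70070 − 72072 + 29400 = 90748.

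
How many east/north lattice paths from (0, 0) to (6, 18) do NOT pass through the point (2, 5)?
Number of paths = 84616

Total paths from (0, 0) to (6, 18): C(24, 6) = 134596. Paths through (2, 5): (paths (0, 0) → (2, 5)) × (paths (2, 5) → (6, 18)) = C(7, 2) · C(17, 4) = 21 · 2380 = 49980. Avoidance count = 134596 − 49980 = 84616.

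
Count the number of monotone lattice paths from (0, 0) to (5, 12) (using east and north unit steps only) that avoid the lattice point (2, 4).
Number of paths = 3713

Total paths from (0, 0) to (5, 12): C(17, 5) = 6188. Paths through (2, 4): (paths (0, 0) → (2, 4)) × (paths (2, 4) → (5, 12)) = C(6, 2) · C(11, 3) = 15 · 165 = 2475. Avoidance count = 6188 − 2475 = 3713.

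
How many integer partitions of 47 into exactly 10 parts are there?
p(47, 10 parts) = 10936

Partitions of n into exactly k parts are in bijection with partitions of n − k into at most k parts (subtract 1 from each part). So p(47, exactly 10) = p(37, parts ≤ 10). Computing via the recurrence p(m, j) = p(m, j−1) + p(m−j, j) gives 10936.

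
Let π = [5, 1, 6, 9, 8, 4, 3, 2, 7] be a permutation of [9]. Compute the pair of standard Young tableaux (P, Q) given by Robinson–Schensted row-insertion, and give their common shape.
P = [1, 2, 7] / [3, 6, 8] / [4] / [5] / [9];  Q = [1, 3, 4] / [2, 5, 9] / [6] / [7] / [8];  common shape = (3, 3, 1, 1, 1)

Row-insert the values π_1, π_2, … into P one at a time, bumping the leftmost entry strictly greater than the inserted value down to the next row. The recording tableau Q records, in position (i, j), the step at which that cell was added to P.
  Insert 5 (step 1): P = [5];  Q = [1]
  Insert 1 (step 2): P = [1] / [5];  Q = [1] / [2]
  Insert 6 (step 3): P = [1, 6] / [5];  Q = [1, 3] / [2]
  Insert 9 (step 4): P = [1, 6, 9] / [5];  Q = [1, 3, 4] / [2]
  Insert 8 (step 5): P = [1, 6, 8] / [5, 9];  Q = [1, 3, 4] / [2, 5]
  Insert 4 (step 6): P = [1, 4, 8] / [5, 6] / [9];  Q = [1, 3, 4] / [2, 5] / [6]
  Insert 3 (step 7): P = [1, 3, 8] / [4, 6] / [5] / [9];  Q = [1, 3, 4] / [2, 5] / [6] / [7]
  Insert 2 (step 8): P = [1, 2, 8] / [3, 6] / [4] / [5] / [9];  Q = [1, 3, 4] / [2, 5] / [6] / [7] / [8]
  Insert 7 (step 9): P = [1, 2, 7] / [3, 6, 8] / [4] / [5] / [9];  Q = [1, 3, 4] / [2, 5, 9] / [6] / [7] / [8]
Final shape: (3, 3, 1, 1, 1).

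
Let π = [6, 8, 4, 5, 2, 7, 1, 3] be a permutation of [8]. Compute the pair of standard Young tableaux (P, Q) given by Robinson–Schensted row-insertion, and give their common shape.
P = [1, 3, 7] / [2, 5] / [4, 8] / [6];  Q = [1, 2, 6] / [3, 4] / [5, 8] / [7];  common shape = (3, 2, 2, 1)

Row-insert the values π_1, π_2, … into P one at a time, bumping the leftmost entry strictly greater than the inserted value down to the next row. The recording tableau Q records, in position (i, j), the step at which that cell was added to P.
  Insert 6 (step 1): P = [6];  Q = [1]
  Insert 8 (step 2): P = [6, 8];  Q = [1, 2]
  Insert 4 (step 3): P = [4, 8] / [6];  Q = [1, 2] / [3]
  Insert 5 (step 4): P = [4, 5] / [6, 8];  Q = [1, 2] / [3, 4]
  Insert 2 (step 5): P = [2, 5] / [4, 8] / [6];  Q = [1, 2] / [3, 4] / [5]
  Insert 7 (step 6): P = [2, 5, 7] / [4, 8] / [6];  Q = [1, 2, 6] / [3, 4] / [5]
  Insert 1 (step 7): P = [1, 5, 7] / [2, 8] / [4] / [6];  Q = [1, 2, 6] / [3, 4] / [5] / [7]
  Insert 3 (step 8): P = [1, 3, 7] / [2, 5] / [4, 8] / [6];  Q = [1, 2, 6] / [3, 4] / [5, 8] / [7]
Final shape: (3, 2, 2, 1).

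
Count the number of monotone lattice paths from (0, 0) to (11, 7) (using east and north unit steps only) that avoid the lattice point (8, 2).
Number of paths = 29304

Total paths from (0, 0) to (11, 7): C(18, 11) = 31824. Paths through (8, 2): (paths (0, 0) → (8, 2)) × (paths (8, 2) → (11, 7)) = C(10, 8) · C(8, 3) = 45 · 56 = 2520. Avoidance count = 31824 − 2520 = 29304.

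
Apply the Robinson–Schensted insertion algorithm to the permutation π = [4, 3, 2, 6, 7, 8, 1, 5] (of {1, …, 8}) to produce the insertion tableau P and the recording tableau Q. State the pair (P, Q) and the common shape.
P = [1, 5, 7, 8] / [2, 6] / [3] / [4];  Q = [1, 4, 5, 6] / [2, 8] / [3] / [7];  common shape = (4, 2, 1, 1)

Row-insert the values π_1, π_2, … into P one at a time, bumping the leftmost entry strictly greater than the inserted value down to the next row. The recording tableau Q records, in position (i, j), the step at which that cell was added to P.
  Insert 4 (step 1): P = [4];  Q = [1]
  Insert 3 (step 2): P = [3] / [4];  Q = [1] / [2]
  Insert 2 (step 3): P = [2] / [3] / [4];  Q = [1] / [2] / [3]
  Insert 6 (step 4): P = [2, 6] / [3] / [4];  Q = [1, 4] / [2] / [3]
  Insert 7 (step 5): P = [2, 6, 7] / [3] / [4];  Q = [1, 4, 5] / [2] / [3]
  Insert 8 (step 6): P = [2, 6, 7, 8] / [3] / [4];  Q = [1, 4, 5, 6] / [2] / [3]
  Insert 1 (step 7): P = [1, 6, 7, 8] / [2] / [3] / [4];  Q = [1, 4, 5, 6] / [2] / [3] / [7]
  Insert 5 (step 8): P = [1, 5, 7, 8] / [2, 6] / [3] / [4];  Q = [1, 4, 5, 6] / [2, 8] / [3] / [7]
Final shape: (4, 2, 1, 1).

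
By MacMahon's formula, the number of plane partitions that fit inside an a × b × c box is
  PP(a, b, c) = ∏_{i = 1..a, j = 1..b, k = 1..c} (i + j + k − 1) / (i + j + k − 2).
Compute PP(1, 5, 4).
PP(1, 5, 4) = 126

Evaluate the triple product over i = 1..1, j = 1..5, k = 1..4. The factors are (2/1) · (3/2) · (4/3) · (5/4) · (3/2) · (4/3) · (5/4) · (6/5) · … (20 factors total). The numerators and denominators telescope so the product is an integer; carrying out the multiplication exactly gives PP(1, 5, 4) = 126.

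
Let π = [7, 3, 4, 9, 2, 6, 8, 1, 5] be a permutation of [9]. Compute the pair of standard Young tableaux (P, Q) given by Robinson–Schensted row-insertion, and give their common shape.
P = [1, 4, 5, 8] / [2, 6] / [3, 9] / [7];  Q = [1, 3, 4, 7] / [2, 6] / [5, 9] / [8];  common shape = (4, 2, 2, 1)

Row-insert the values π_1, π_2, … into P one at a time, bumping the leftmost entry strictly greater than the inserted value down to the next row. The recording tableau Q records, in position (i, j), the step at which that cell was added to P.
  Insert 7 (step 1): P = [7];  Q = [1]
  Insert 3 (step 2): P = [3] / [7];  Q = [1] / [2]
  Insert 4 (step 3): P = [3, 4] / [7];  Q = [1, 3] / [2]
  Insert 9 (step 4): P = [3, 4, 9] / [7];  Q = [1, 3, 4] / [2]
  Insert 2 (step 5): P = [2, 4, 9] / [3] / [7];  Q = [1, 3, 4] / [2] / [5]
  Insert 6 (step 6): P = [2, 4, 6] / [3, 9] / [7];  Q = [1, 3, 4] / [2, 6] / [5]
  Insert 8 (step 7): P = [2, 4, 6, 8] / [3, 9] / [7];  Q = [1, 3, 4, 7] / [2, 6] / [5]
  Insert 1 (step 8): P = [1, 4, 6, 8] / [2, 9] / [3] / [7];  Q = [1, 3, 4, 7] / [2, 6] / [5] / [8]
  Insert 5 (step 9): P = [1, 4, 5, 8] / [2, 6] / [3, 9] / [7];  Q = [1, 3, 4, 7] / [2, 6] / [5, 9] / [8]
Final shape: (4, 2, 2, 1).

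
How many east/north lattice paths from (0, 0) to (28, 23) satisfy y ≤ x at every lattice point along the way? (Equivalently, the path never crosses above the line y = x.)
Number of paths = 40715807302800

By the reflection principle (André's argument), the number of monotone paths to (28, 23) with n ≤ m that never go above y = x is C(51, 28) − C(51, 29) = 196793068630200 − 156077261327400 = 40715807302800.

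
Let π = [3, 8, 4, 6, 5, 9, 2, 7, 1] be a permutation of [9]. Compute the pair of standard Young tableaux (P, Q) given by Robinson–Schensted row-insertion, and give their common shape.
P = [1, 4, 5, 7] / [2, 9] / [3] / [6] / [8];  Q = [1, 2, 4, 6] / [3, 8] / [5] / [7] / [9];  common shape = (4, 2, 1, 1, 1)

Row-insert the values π_1, π_2, … into P one at a time, bumping the leftmost entry strictly greater than the inserted value down to the next row. The recording tableau Q records, in position (i, j), the step at which that cell was added to P.
  Insert 3 (step 1): P = [3];  Q = [1]
  Insert 8 (step 2): P = [3, 8];  Q = [1, 2]
  Insert 4 (step 3): P = [3, 4] / [8];  Q = [1, 2] / [3]
  Insert 6 (step 4): P = [3, 4, 6] / [8];  Q = [1, 2, 4] / [3]
  Insert 5 (step 5): P = [3, 4, 5] / [6] / [8];  Q = [1, 2, 4] / [3] / [5]
  Insert 9 (step 6): P = [3, 4, 5, 9] / [6] / [8];  Q = [1, 2, 4, 6] / [3] / [5]
  Insert 2 (step 7): P = [2, 4, 5, 9] / [3] / [6] / [8];  Q = [1, 2, 4, 6] / [3] / [5] / [7]
  Insert 7 (step 8): P = [2, 4, 5, 7] / [3, 9] / [6] / [8];  Q = [1, 2, 4, 6] / [3, 8] / [5] / [7]
  Insert 1 (step 9): P = [1, 4, 5, 7] / [2, 9] / [3] / [6] / [8];  Q = [1, 2, 4, 6] / [3, 8] / [5] / [7] / [9]
Final shape: (4, 2, 1, 1, 1).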